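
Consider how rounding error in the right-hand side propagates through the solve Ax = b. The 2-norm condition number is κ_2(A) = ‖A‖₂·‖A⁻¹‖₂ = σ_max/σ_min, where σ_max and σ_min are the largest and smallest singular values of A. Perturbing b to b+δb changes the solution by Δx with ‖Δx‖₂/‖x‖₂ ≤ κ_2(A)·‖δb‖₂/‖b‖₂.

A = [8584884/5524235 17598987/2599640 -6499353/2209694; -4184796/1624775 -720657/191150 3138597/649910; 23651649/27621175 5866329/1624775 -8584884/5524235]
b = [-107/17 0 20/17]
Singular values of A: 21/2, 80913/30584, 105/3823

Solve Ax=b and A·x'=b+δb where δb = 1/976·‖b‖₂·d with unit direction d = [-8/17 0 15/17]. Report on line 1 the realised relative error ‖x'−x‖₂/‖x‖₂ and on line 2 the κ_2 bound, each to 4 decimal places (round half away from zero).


0.0016
0.3917

σ_max = 21/2, σ_min = 105/3823
κ = σ_max/σ_min = (21/2)/(105/3823) = 382.3000
worst-case relative error ≤ 382.3000 × 1/976 = 0.3917
solve Ax = b  →  x = [128.8235 -0.9851 67.9368]
‖b‖₂ = 6.4031 and ‖x‖₂ = 145.6430
Δx = A⁻¹·δb where δb = 1/976·6.4031·d; ‖Δx‖ = 0.2389
realised ‖Δx‖/‖x‖ = 0.0016
realised/bound (from unrounded values) ≈ 0.0042


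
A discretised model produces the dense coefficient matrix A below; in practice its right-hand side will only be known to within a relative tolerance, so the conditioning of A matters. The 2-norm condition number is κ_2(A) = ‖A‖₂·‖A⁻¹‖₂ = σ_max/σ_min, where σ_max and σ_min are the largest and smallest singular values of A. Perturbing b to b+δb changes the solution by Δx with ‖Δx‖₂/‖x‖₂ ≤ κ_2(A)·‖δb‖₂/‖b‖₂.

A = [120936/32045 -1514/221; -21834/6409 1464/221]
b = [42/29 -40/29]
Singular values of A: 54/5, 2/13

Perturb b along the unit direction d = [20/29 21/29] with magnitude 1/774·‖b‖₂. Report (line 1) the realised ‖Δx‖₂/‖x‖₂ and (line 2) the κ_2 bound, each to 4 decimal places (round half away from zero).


largest singular value 54/5, smallest 2/13
condition number: (54/5) ÷ (2/13) = 70.2000
κ_2(A)·‖δb‖/‖b‖ = 0.0907
solve Ax = b  →  x = [0.0871 -0.1634]
2-norm of b is 2.0000; of x, 0.1852
Δx = A⁻¹·δb where δb = 1/774·2.0000·d; ‖Δx‖ = 0.0168
realised ‖Δx‖/‖x‖ = 0.0907
tightness: 0.0907 against a bound of 0.0907; the bound is attained (ratio 1)

0.0907
0.0907


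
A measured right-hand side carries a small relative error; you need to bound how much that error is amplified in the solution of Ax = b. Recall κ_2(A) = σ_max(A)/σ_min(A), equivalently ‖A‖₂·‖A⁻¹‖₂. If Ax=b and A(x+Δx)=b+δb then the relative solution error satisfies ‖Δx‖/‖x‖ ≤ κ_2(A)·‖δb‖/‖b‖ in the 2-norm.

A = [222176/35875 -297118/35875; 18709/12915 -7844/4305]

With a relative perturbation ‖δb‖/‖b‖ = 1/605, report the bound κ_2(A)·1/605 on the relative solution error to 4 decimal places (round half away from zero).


AᵀA = [2508687001/62015625 -1114847156/20671875; -1114847156/20671875 495518836/6890625]; tr = 278734261/2480625, det = 31561924/62015625
λ_max, λ_min = (278734261/2480625 ± √77680261327580521/6153500390625)/2 = 2809/25, 11236/2480625
so κ_2 = √((2809/25) / (11236/2480625)) = 157.5000
worst-case relative error ≤ 157.5000 × 1/605 = 0.2603

0.2603


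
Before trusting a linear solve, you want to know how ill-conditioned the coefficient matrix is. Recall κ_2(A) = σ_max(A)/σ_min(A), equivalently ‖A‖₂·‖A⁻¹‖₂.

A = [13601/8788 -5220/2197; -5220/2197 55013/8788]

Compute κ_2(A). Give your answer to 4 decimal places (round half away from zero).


form AᵀA = [3674329/456976 -529830/28561; -529830/28561 20487601/456976] with trace 71485/1352 and determinant 707281/43264
char-poly roots: 841/16 and 841/2704
κ = σ_max/σ_min = (29/4)/(29/52) = 13.0000

13.0000


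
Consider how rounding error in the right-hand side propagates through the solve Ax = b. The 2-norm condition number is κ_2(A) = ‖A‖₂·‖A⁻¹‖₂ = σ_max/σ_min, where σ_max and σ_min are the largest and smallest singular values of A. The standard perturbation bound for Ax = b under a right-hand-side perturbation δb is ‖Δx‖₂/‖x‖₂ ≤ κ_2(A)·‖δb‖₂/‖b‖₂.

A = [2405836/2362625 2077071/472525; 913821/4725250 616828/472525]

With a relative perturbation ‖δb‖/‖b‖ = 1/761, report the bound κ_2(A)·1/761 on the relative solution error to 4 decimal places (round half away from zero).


form AᵀA = [936088049/871336100 206006922/43566805; 206006922/43566805 183207833/8713361] with trace 469679789/21252100 and determinant 4879681/21252100
char-poly roots: 2209/100 and 2209/212521
κ = σ_max/σ_min = (47/10)/(47/461) = 46.1000
κ_2(A)·‖δb‖/‖b‖ = 0.0606

0.0606


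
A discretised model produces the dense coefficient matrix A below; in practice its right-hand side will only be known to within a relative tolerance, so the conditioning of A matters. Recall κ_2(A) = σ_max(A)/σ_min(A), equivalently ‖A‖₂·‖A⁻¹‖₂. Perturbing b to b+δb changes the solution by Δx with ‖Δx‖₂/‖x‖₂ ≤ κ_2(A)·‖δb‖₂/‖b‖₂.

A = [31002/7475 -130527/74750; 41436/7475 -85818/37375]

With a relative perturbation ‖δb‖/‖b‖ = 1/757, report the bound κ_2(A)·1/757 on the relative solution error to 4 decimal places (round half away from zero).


form AᵀA = [107122644/2235025 -223170147/11175125; -223170147/11175125 1859848569/223502500] with trace 74391201/1322500 and determinant 324/13225
solving λ² − 74391201/1322500·λ + 324/13225 = 0 gives λ = 225/4, 144/330625
κ_2(A) = √(λ_max/λ_min) = √((225/4) / (144/330625)) = 359.3750
κ_2(A)·‖δb‖/‖b‖ = 0.4747

0.4747


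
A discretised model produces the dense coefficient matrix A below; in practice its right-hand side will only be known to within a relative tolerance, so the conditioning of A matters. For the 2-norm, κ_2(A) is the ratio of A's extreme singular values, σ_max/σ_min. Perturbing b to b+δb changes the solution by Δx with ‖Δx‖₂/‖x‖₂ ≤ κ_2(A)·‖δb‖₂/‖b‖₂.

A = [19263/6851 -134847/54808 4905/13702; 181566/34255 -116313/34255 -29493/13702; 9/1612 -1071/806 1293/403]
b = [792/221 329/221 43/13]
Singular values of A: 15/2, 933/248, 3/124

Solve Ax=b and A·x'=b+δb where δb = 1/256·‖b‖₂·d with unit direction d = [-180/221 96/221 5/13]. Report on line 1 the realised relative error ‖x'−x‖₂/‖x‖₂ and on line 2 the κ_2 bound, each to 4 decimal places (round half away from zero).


0.0199
1.2109

from the listed singular values, σ₁ = 15/2, σ_n = 3/124
κ = σ_max/σ_min = (15/2)/(3/124) = 310.0000
worst-case relative error ≤ 310.0000 × 1/256 = 1.2109
solve Ax = b  →  x = [-24.4800 -31.1536 -11.8288]
2-norm of b is 5.0990; of x, 41.3489
re-solving with b+δb shifts x by Δx of norm 0.8233
realised ‖Δx‖/‖x‖ = 0.0199
so the bound overstates the realised error by a factor of ≈ 60.8190 (computed from the unrounded values)


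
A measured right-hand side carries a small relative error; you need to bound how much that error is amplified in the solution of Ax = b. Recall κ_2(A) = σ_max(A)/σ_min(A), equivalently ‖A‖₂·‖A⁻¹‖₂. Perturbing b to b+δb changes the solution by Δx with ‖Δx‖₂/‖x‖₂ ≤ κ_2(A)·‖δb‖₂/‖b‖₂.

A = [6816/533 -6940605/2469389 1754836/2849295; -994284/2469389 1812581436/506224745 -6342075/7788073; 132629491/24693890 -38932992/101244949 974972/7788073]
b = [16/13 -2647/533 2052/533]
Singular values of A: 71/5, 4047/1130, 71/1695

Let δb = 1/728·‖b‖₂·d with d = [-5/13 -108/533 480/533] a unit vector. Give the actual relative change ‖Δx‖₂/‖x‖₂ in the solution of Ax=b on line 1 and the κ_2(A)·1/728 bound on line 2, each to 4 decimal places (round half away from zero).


largest singular value 71/5, smallest 71/1695
κ = σ_max/σ_min = (71/5)/(71/1695) = 339.0000
perturbation bound = 339.0000·1/728 = 0.4657
solve Ax = b  →  x = [-0.0391 19.8536 93.4132]
‖b‖ = 6.4031, ‖x‖ = 95.4997
Δx = A⁻¹·δb where δb = 1/728·6.4031·d; ‖Δx‖ = 0.2100
dividing the unrounded norms, ‖Δx‖/‖x‖ = 0.0022
realised/bound (from unrounded values) ≈ 0.0047

0.0022
0.4657


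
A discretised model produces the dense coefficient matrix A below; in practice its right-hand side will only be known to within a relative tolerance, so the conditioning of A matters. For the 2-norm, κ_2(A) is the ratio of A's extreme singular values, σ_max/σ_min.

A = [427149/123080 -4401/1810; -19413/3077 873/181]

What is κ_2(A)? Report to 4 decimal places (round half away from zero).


57.9200

M = AᵀA = [2717784009/52417600 -509347197/13104400; -509347197/13104400 95581701/3276100]. tr(M)=169883649/2096704, det(M)=4100625/2096704
λ_max, λ_min = (169883649/2096704 ± √28826063010195201/4396167663616)/2 = 81, 50625/2096704
κ = σ_max/σ_min = 9/(225/1448) = 57.9200


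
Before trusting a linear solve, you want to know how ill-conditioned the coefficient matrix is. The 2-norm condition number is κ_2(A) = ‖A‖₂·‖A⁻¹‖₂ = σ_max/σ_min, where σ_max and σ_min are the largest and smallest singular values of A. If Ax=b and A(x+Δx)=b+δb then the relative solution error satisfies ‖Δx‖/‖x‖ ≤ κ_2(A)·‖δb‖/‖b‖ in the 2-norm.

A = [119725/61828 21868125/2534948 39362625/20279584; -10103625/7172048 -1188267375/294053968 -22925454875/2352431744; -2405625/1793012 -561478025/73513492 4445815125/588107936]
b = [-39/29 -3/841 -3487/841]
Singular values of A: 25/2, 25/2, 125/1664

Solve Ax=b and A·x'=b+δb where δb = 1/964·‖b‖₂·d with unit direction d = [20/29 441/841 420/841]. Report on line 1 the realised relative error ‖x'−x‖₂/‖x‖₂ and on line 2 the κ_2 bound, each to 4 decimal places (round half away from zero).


σ_max = 25/2, σ_min = 125/1664
κ_2(A) = (25/2) / (125/1664) = 166.4000
κ_2(A)·‖δb‖/‖b‖ = 0.1726
solve Ax = b  →  x = [38.9795 -8.4238 -2.1414]
‖b‖ = 4.3589, ‖x‖ = 39.9368
re-solving with b+δb shifts x by Δx of norm 0.0602
relative error = 0.0015
tightness: 0.0015 against a bound of 0.1726 (unrounded ratio ≈ 0.0087)

0.0015
0.1726


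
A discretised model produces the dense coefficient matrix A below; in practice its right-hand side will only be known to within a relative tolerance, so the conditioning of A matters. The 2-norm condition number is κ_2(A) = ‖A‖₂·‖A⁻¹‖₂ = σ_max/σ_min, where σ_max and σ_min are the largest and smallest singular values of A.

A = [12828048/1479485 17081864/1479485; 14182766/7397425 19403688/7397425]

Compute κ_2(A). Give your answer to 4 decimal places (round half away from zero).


form AᵀA = [2566996572676/32553180625 3422589083568/32553180625; 3422589083568/32553180625 4563506871424/32553180625] with trace 285220137764/1302127225 and determinant 479785216/1302127225
eigenvalues of AᵀA: λ = (tr ± √(tr²−4·det))/2 = 5476/25, 87616/52085089
so κ_2 = √((5476/25) / (87616/52085089)) = 360.8500

360.8500


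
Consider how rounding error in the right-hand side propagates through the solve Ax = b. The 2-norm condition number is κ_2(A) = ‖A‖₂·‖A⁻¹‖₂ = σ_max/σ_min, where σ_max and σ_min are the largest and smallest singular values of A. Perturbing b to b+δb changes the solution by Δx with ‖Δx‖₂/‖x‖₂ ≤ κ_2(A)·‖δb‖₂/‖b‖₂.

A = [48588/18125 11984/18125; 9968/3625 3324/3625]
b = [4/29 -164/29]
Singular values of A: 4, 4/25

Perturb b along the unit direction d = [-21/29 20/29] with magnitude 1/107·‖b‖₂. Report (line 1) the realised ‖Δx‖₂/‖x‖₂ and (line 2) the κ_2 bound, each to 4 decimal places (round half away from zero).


0.0132
0.2336

largest singular value 4, smallest 4/25
κ = σ_max/σ_min = 4/(4/25) = 25.0000
perturbation bound = 25.0000·1/107 = 0.2336
solve Ax = b  →  x = [6.0400 -24.2800]
‖b‖₂ = 5.6569 and ‖x‖₂ = 25.0200
re-solving with b+δb shifts x by Δx of norm 0.3304
realised ‖Δx‖/‖x‖ = 0.0132
tightness: 0.0132 against a bound of 0.2336 (unrounded ratio ≈ 0.0565)


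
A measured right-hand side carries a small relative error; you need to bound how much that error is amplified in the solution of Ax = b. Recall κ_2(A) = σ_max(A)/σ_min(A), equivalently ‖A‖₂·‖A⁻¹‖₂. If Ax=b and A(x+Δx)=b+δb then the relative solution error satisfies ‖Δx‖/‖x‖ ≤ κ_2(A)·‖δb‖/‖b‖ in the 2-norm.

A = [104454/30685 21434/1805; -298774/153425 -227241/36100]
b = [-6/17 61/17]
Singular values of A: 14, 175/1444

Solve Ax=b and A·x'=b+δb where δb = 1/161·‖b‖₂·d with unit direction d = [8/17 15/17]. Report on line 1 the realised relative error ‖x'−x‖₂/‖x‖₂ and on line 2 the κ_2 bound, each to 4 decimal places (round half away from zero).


0.0075
0.7175

largest singular value 14, smallest 175/1444
κ_2(A) = 14 / (175/1444) = 115.5200
perturbation bound = 115.5200·1/161 = 0.7175
solve Ax = b  →  x = [-23.8041 6.7941]
2-norm of b is 3.6056; of x, 24.7547
δb = ε·‖b‖·d = [0.0105 0.0198]; solving A·Δx = δb gives ‖Δx‖ = 0.1848
relative error = 0.0075
tightness: 0.0075 against a bound of 0.7175 (unrounded ratio ≈ 0.0104)


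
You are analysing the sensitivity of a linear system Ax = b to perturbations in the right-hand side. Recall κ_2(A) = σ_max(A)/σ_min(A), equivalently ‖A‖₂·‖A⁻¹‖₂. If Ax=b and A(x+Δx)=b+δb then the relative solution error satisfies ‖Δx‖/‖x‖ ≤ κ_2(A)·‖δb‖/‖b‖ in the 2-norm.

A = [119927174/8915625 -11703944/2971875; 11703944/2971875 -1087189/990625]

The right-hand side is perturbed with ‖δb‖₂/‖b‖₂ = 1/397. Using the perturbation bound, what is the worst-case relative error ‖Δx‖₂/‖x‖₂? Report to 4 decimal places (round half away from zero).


0.7186

AᵀA = [24984588496036/127181390625 -2429024833816/42393796875; -2429024833816/42393796875 236192199121/14131265625]; tr = 43376509261/203490225, det = 113592964/203490225
λ_max, λ_min = (43376509261/203490225 ± √1881429095438407658521/41408271670550625)/2 = 5329/25, 21316/8139609
so κ_2 = √((5329/25) / (21316/8139609)) = 285.3000
worst-case relative error ≤ 285.3000 × 1/397 = 0.7186


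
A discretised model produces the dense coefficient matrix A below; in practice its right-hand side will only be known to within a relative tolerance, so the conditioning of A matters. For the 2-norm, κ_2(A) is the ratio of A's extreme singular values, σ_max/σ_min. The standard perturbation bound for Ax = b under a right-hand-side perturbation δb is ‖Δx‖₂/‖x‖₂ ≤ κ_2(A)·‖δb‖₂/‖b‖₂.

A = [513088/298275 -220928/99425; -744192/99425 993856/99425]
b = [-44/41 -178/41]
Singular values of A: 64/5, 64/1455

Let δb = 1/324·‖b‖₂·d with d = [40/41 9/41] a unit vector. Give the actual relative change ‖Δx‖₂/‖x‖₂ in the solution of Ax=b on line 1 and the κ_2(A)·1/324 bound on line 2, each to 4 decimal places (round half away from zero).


0.0069
0.8981

largest singular value 64/5, smallest 64/1455
condition number: (64/5) ÷ (64/1455) = 291.0000
κ_2(A)·‖δb‖/‖b‖ = 0.8981
solve Ax = b  →  x = [-36.1875 -27.5313]
2-norm of b is 4.4721; of x, 45.4698
with δb = [0.0135 0.0030], A·Δx = δb → ‖Δx‖ = 0.3138
dividing the unrounded norms, ‖Δx‖/‖x‖ = 0.0069
realised/bound (from unrounded values) ≈ 0.0077


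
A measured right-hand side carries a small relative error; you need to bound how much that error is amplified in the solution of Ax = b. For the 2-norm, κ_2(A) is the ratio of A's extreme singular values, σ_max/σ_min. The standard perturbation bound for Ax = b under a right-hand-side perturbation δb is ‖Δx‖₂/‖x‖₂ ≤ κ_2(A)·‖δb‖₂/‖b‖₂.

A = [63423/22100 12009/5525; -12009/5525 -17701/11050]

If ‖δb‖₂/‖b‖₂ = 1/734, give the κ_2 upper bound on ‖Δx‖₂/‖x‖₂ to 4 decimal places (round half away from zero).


M = AᵀA = [253197369/19536400 47471577/4884100; 47471577/4884100 35607589/4884100]. tr(M)=15825109/781456, det(M)=50625/3125824
solving λ² − 15825109/781456·λ + 50625/3125824 = 0 gives λ = 81/4, 625/781456
σ_max=√(81/4)=(9/2), σ_min=√(625/781456)=(25/884) → κ = 159.1200
κ_2(A)·‖δb‖/‖b‖ = 0.2168

0.2168


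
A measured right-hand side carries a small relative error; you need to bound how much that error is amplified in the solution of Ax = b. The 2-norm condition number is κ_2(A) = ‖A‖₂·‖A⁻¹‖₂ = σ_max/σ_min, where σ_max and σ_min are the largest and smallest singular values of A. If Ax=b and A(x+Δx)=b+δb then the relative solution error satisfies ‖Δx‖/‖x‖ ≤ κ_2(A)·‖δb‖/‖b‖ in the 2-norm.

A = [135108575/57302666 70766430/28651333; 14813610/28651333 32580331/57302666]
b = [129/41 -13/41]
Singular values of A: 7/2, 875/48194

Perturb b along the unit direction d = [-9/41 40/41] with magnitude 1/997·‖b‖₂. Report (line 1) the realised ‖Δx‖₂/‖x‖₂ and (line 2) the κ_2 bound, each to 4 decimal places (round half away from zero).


0.0032
0.1934

σ_max = 7/2, σ_min = 875/48194
κ = σ_max/σ_min = (7/2)/(875/48194) = 192.7760
worst-case relative error ≤ 192.7760 × 1/997 = 0.1934
solve Ax = b  →  x = [40.4758 -37.3647]
‖b‖ = 3.1623, ‖x‖ = 55.0855
re-solving with b+δb shifts x by Δx of norm 0.1747
dividing the unrounded norms, ‖Δx‖/‖x‖ = 0.0032
tightness: 0.0032 against a bound of 0.1934 (unrounded ratio ≈ 0.0164)


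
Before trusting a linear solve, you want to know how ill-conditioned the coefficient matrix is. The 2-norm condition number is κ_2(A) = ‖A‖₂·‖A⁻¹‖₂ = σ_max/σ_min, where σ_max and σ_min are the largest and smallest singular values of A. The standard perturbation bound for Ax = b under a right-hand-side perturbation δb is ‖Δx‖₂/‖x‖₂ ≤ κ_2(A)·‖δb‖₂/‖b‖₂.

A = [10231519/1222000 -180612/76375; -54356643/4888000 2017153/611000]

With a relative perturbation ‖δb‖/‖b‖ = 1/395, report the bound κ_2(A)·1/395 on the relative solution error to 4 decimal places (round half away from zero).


0.3960

AᵀA = [185183533399489/955701760000 -6751183560219/119462720000; -6751183560219/119462720000 246265227049/14932840000]; tr = 321511212689/1529122816, det = 11051265625/6116491264
solving λ² − 321511212689/1529122816·λ + 11051265625/6116491264 = 0 gives λ = 841/4, 13140625/1529122816
σ_max=√(841/4)=(29/2), σ_min=√(13140625/1529122816)=(3625/39104) → κ = 156.4160
worst-case relative error ≤ 156.4160 × 1/395 = 0.3960


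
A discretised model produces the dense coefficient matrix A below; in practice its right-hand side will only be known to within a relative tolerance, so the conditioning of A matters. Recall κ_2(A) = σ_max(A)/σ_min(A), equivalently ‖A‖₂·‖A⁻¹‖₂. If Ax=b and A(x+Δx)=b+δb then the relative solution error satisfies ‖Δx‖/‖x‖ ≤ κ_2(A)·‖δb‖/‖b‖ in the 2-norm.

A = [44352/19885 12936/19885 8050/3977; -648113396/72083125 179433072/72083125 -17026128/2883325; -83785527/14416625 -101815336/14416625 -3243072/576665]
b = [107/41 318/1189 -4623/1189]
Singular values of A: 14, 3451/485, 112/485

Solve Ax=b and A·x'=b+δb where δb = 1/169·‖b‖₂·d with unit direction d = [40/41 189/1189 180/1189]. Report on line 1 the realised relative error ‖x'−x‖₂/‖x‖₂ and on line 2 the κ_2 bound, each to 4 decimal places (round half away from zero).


from the listed singular values, σ₁ = 14, σ_n = 112/485
condition number: 14 ÷ (112/485) = 60.6250
κ_2(A)·‖δb‖/‖b‖ = 0.3587
solve Ax = b  →  x = [-4.9421 -1.0022 7.0571]
‖b‖₂ = 4.6904 and ‖x‖₂ = 8.6736
with δb = [0.0271 0.0044 0.0042], A·Δx = δb → ‖Δx‖ = 0.1202
relative error = 0.0139
tightness: 0.0139 against a bound of 0.3587 (unrounded ratio ≈ 0.0386)

0.0139
0.3587


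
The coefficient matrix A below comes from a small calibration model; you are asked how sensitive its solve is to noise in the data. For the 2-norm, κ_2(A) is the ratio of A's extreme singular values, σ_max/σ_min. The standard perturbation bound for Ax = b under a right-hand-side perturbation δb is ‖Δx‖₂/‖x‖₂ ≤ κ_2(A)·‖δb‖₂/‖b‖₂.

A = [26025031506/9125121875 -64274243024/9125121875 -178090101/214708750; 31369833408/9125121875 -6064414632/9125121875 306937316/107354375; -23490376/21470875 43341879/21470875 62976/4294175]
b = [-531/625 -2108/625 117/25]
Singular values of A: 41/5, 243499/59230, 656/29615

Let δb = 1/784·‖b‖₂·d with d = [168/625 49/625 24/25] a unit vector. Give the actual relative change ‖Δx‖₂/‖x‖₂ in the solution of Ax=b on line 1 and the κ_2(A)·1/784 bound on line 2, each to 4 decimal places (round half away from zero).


largest singular value 41/5, smallest 656/29615
κ = σ_max/σ_min = (41/5)/(656/29615) = 370.1875
worst-case relative error ≤ 370.1875 × 1/784 = 0.4722
solve Ax = b  →  x = [-115.9965 -61.4502 124.0090]
‖b‖₂ = 5.8310 and ‖x‖₂ = 180.5811
Δx = A⁻¹·δb where δb = 1/784·5.8310·d; ‖Δx‖ = 0.3358
relative error = 0.0019
so the bound overstates the realised error by a factor of ≈ 253.9491 (computed from the unrounded values)

0.0019
0.4722


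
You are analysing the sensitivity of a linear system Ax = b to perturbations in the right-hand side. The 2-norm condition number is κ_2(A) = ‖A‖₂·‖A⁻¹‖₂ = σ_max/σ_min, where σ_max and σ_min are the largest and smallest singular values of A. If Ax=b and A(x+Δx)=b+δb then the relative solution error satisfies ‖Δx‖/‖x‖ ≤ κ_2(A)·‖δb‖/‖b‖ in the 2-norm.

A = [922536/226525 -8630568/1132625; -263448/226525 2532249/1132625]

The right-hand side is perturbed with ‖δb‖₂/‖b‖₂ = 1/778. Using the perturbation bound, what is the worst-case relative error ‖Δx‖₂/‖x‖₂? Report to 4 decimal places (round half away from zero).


0.4282

M = AᵀA = [1472764032/82101721 -13806600984/410508605; -13806600984/410508605 129438382401/2052543025]. tr(M)=575285409/7102225, det(M)=419904/7102225
char-poly roots: 81 and 5184/7102225
so κ_2 = √(81 / (5184/7102225)) = 333.1250
worst-case relative error ≤ 333.1250 × 1/778 = 0.4282


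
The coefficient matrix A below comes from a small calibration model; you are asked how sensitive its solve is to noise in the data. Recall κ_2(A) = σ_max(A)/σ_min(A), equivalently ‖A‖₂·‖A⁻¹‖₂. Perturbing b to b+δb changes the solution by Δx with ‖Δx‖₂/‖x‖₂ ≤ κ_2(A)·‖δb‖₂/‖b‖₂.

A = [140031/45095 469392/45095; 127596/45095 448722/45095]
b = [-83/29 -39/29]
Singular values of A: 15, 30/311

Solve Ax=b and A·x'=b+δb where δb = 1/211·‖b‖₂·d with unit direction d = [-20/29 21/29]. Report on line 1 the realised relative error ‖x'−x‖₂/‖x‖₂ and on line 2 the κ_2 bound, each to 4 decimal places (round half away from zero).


0.0150
0.7370

largest singular value 15, smallest 30/311
κ_2(A) = 15 / (30/311) = 155.5000
bound on ‖Δx‖/‖x‖: κ·ε = 155.5000·1/211 = 0.7370
solve Ax = b  →  x = [-10.0080 2.7107]
2-norm of b is 3.1623; of x, 10.3686
with δb = [-0.0103 0.0109], A·Δx = δb → ‖Δx‖ = 0.1554
dividing the unrounded norms, ‖Δx‖/‖x‖ = 0.0150
tightness: 0.0150 against a bound of 0.7370 (unrounded ratio ≈ 0.0203)


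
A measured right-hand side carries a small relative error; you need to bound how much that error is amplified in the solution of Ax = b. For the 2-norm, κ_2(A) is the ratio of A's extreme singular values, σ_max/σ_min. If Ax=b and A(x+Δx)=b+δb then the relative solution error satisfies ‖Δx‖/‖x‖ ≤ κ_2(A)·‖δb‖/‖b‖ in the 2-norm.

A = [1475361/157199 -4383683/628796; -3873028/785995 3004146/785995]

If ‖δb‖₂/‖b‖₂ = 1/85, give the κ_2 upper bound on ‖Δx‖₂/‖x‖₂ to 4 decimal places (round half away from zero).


AᵀA = [240199300681/2137675225 -720513632043/8550700900; -720513632043/8550700900 2161990336129/34202803600]; tr = 240207165881/1368112144, det = 197262025/85507009
λ_max, λ_min = (240207165881/1368112144 ± √57682210439977288483761/1871730838560276736)/2 = 2809/16, 1123600/85507009
κ = σ_max/σ_min = (53/4)/(1060/9247) = 115.5875
bound on ‖Δx‖/‖x‖: κ·ε = 115.5875·1/85 = 1.3599

1.3599


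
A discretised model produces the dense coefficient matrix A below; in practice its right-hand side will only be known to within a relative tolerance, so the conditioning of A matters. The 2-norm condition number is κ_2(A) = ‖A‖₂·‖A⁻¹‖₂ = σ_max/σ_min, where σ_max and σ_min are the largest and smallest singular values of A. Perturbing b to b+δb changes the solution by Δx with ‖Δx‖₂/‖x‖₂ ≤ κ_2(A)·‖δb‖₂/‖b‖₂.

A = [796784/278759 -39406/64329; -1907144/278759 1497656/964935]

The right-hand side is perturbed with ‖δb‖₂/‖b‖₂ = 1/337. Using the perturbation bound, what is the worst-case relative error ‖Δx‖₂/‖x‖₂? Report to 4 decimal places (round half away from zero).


form AᵀA = [25278479168/459802249 -255939746848/20691101205; -255939746848/20691101205 2592360882436/931099554225] with trace 31993623556/553896225 and determinant 33362176/553896225
eigenvalues of AᵀA: λ = (tr ± √(tr²−4·det))/2 = 1444/25, 23104/22155849
σ_max=√(1444/25)=(38/5), σ_min=√(23104/22155849)=(152/4707) → κ = 235.3500
κ_2(A)·‖δb‖/‖b‖ = 0.6984

0.6984


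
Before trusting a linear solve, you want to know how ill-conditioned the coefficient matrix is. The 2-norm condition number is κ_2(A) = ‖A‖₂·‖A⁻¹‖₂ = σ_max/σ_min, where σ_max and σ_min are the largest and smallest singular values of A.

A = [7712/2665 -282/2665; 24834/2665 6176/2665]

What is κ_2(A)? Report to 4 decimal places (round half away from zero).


13.0000

M = AᵀA = [27048100/284089 6048000/284089; 6048000/284089 1528900/284089]. tr(M)=17000/169, det(M)=10000/169
eigenvalues of AᵀA: λ = (tr ± √(tr²−4·det))/2 = 100, 100/169
σ_max=√100=10, σ_min=√(100/169)=(10/13) → κ = 13.0000


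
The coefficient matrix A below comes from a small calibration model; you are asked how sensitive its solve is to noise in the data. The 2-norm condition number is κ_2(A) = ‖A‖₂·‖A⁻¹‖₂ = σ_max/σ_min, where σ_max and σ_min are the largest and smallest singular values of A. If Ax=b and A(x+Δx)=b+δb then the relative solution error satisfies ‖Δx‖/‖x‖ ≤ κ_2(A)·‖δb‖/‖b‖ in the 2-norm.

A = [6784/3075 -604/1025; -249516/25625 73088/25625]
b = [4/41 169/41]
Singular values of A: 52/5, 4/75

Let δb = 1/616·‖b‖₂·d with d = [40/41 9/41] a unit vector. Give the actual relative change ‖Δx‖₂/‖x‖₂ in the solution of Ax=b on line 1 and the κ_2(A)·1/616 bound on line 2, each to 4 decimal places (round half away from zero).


0.0067
0.3166

σ_max = 52/5, σ_min = 4/75
κ = σ_max/σ_min = (52/5)/(4/75) = 195.0000
κ_2(A)·‖δb‖/‖b‖ = 0.3166
solve Ax = b  →  x = [4.8808 18.1077]
‖b‖ = 4.1231, ‖x‖ = 18.7539
with δb = [0.0065 0.0015], A·Δx = δb → ‖Δx‖ = 0.1255
realised ‖Δx‖/‖x‖ = 0.0067
realised/bound (from unrounded values) ≈ 0.0211


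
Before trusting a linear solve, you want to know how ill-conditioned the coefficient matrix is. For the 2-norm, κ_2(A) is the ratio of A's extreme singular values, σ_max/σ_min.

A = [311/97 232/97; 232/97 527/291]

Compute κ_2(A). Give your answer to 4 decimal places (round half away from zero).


M = AᵀA = [150545/9409 338720/28227; 338720/28227 762145/84681]. tr(M)=2117050/84681, det(M)=625/84681
eigenvalues of AᵀA: λ = (tr ± √(tr²−4·det))/2 = 25, 25/84681
κ_2(A) = √(λ_max/λ_min) = √(25 / (25/84681)) = 291.0000

291.0000


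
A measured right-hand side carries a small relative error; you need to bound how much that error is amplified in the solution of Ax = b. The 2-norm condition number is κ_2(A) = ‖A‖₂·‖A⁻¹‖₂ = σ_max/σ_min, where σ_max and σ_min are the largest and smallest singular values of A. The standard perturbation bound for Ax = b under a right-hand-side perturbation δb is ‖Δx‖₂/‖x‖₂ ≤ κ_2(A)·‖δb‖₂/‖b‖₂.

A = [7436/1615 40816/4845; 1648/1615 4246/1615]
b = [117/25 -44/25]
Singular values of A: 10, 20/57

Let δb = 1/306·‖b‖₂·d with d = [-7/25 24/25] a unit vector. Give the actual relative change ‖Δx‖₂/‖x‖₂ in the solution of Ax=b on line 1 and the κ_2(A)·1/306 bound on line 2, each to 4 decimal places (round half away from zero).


0.0054
0.0931

σ_max = 10, σ_min = 20/57
κ_2(A) = 10 / (20/57) = 28.5000
worst-case relative error ≤ 28.5000 × 1/306 = 0.0931
solve Ax = b  →  x = [7.7324 -3.6706]
‖b‖₂ = 5.0000 and ‖x‖₂ = 8.5594
with δb = [-0.0046 0.0157], A·Δx = δb → ‖Δx‖ = 0.0466
dividing the unrounded norms, ‖Δx‖/‖x‖ = 0.0054
realised/bound (from unrounded values) ≈ 0.0584


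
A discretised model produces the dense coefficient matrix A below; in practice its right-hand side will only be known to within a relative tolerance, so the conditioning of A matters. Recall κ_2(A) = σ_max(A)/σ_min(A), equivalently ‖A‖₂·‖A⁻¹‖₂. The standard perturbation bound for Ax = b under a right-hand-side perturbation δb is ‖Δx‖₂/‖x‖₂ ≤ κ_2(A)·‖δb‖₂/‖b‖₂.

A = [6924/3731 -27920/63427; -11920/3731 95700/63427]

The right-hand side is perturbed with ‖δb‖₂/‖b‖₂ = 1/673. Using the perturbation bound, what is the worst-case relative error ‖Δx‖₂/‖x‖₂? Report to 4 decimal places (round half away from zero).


M = AᵀA = [14617552/1070797 -6036480/1070797; -6036480/1070797 2645200/1070797]. tr(M)=1327904/82369, det(M)=160000/82369
λ_max, λ_min = (1327904/82369 ± √1710612873216/6784652161)/2 = 16, 10000/82369
κ = σ_max/σ_min = 4/(100/287) = 11.4800
perturbation bound = 11.4800·1/673 = 0.0171

0.0171


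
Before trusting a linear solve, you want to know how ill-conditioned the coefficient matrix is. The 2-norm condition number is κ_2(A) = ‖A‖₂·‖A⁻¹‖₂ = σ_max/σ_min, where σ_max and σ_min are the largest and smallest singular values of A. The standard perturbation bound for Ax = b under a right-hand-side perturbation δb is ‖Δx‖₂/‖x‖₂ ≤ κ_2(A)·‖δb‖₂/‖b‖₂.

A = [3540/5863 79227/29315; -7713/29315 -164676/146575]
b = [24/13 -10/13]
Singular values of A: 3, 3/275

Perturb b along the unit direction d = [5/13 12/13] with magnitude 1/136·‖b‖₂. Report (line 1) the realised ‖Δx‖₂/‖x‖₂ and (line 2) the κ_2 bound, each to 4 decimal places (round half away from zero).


σ_max = 3, σ_min = 3/275
κ_2(A) = 3 / (3/275) = 275.0000
perturbation bound = 275.0000·1/136 = 2.0221
solve Ax = b  →  x = [0.1463 0.6504]
2-norm of b is 2.0000; of x, 0.6667
re-solving with b+δb shifts x by Δx of norm 1.3480
dividing the unrounded norms, ‖Δx‖/‖x‖ = 2.0221
so the bound is sharp here: realised error equals the bound

2.0221
2.0221


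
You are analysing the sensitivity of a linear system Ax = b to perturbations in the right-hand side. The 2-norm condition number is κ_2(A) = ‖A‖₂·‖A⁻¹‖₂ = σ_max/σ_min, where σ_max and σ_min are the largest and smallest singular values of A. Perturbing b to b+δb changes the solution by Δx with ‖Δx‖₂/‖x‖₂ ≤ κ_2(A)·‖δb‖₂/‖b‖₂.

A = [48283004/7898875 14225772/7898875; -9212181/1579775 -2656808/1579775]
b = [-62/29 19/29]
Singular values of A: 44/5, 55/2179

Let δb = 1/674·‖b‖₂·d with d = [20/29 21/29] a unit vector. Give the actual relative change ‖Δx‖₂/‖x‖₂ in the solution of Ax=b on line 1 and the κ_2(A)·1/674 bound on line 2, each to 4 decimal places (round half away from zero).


0.0033
0.5173

from the listed singular values, σ₁ = 44/5, σ_n = 55/2179
condition number: (44/5) ÷ (55/2179) = 348.6400
worst-case relative error ≤ 348.6400 × 1/674 = 0.5173
solve Ax = b  →  x = [10.8749 -38.0971]
‖b‖₂ = 2.2361 and ‖x‖₂ = 39.6188
δb = ε·‖b‖·d = [0.0023 0.0024]; solving A·Δx = δb gives ‖Δx‖ = 0.1314
realised ‖Δx‖/‖x‖ = 0.0033
realised/bound (from unrounded values) ≈ 0.0064


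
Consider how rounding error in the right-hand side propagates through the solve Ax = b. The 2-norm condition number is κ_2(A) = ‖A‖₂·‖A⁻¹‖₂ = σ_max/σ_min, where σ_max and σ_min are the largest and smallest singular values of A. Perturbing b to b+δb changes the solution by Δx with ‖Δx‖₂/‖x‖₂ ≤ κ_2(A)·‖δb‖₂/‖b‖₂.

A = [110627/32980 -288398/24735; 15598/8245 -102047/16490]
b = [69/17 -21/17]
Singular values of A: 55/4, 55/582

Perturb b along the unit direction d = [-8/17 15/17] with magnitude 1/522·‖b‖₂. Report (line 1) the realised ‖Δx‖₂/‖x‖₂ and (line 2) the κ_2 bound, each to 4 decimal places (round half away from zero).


σ_max = 55/4, σ_min = 55/582
condition number: (55/4) ÷ (55/582) = 145.5000
perturbation bound = 145.5000·1/522 = 0.2787
solve Ax = b  →  x = [-30.4145 -9.0982]
‖b‖₂ = 4.2426 and ‖x‖₂ = 31.7462
δb = ε·‖b‖·d = [-0.0038 0.0072]; solving A·Δx = δb gives ‖Δx‖ = 0.0860
realised ‖Δx‖/‖x‖ = 0.0027
realised/bound (from unrounded values) ≈ 0.0097

0.0027
0.2787


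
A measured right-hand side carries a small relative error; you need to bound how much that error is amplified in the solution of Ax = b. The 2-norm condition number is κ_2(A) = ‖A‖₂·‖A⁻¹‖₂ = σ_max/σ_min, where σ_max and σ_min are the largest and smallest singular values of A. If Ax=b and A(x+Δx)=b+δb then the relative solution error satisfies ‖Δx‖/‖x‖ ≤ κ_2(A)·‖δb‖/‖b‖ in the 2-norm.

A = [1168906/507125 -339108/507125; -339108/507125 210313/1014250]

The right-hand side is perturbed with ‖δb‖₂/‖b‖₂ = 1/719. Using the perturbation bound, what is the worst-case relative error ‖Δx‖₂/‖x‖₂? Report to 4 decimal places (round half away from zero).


form AᵀA = [2370136756/411481225 -691271658/411481225; -691271658/411481225 806733601/1645924900] with trace 411491225/65836996 and determinant 15625/16459249
λ_max, λ_min = (411491225/65836996 ± √169308569003000625/4334510042304016)/2 = 25/4, 2500/16459249
so κ_2 = √((25/4) / (2500/16459249)) = 202.8500
worst-case relative error ≤ 202.8500 × 1/719 = 0.2821

0.2821


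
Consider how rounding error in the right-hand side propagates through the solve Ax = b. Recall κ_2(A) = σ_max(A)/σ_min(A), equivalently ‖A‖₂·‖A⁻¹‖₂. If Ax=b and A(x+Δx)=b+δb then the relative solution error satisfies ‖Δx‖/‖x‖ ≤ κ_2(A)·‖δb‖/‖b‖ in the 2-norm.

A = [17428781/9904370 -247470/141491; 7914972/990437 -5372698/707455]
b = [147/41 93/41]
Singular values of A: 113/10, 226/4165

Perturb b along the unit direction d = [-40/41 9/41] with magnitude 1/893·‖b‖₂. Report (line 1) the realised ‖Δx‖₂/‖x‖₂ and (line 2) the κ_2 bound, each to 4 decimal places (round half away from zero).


0.0016
0.2332

σ_max = 113/10, σ_min = 226/4165
κ_2(A) = (113/10) / (226/4165) = 208.2500
κ_2(A)·‖δb‖/‖b‖ = 0.2332
solve Ax = b  →  x = [-37.9371 -40.2190]
‖b‖₂ = 4.2426 and ‖x‖₂ = 55.2882
re-solving with b+δb shifts x by Δx of norm 0.0876
dividing the unrounded norms, ‖Δx‖/‖x‖ = 0.0016
so the bound overstates the realised error by a factor of ≈ 147.2567 (computed from the unrounded values)


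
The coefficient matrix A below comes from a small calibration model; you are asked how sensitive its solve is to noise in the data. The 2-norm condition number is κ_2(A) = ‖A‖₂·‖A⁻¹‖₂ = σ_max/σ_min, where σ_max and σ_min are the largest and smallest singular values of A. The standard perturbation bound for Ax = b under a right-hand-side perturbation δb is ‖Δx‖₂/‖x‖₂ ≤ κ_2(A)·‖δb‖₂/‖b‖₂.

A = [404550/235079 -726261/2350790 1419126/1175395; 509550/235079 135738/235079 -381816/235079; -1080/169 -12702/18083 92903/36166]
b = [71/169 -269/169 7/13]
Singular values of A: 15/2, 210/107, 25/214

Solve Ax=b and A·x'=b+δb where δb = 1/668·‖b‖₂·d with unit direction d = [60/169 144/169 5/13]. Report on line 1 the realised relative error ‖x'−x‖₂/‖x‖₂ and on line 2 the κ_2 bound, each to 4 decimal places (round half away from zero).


σ_max = 15/2, σ_min = 25/214
κ = σ_max/σ_min = (15/2)/(25/214) = 64.2000
bound on ‖Δx‖/‖x‖: κ·ε = 64.2000·1/668 = 0.0961
solve Ax = b  →  x = [0.0729 -8.3637 -1.8961]
2-norm of b is 1.7321; of x, 8.5762
with δb = [0.0009 0.0022 0.0010], A·Δx = δb → ‖Δx‖ = 0.0222
realised ‖Δx‖/‖x‖ = 0.0026
tightness: 0.0026 against a bound of 0.0961 (unrounded ratio ≈ 0.0269)

0.0026
0.0961


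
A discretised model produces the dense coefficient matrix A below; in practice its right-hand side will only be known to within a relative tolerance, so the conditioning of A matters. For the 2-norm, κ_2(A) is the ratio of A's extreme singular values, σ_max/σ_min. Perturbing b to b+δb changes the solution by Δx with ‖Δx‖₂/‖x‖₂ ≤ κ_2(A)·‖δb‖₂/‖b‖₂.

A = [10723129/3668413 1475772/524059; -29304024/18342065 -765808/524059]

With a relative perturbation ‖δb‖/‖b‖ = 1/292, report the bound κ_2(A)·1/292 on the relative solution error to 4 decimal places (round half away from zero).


0.3185

form AᵀA = [12918211804009/1164122313025 351438490188/33260637515; 351438490188/33260637515 9565276432/950303929] with trace 29293312049/1384212025 and determinant 71639296/1384212025
λ_max, λ_min = (29293312049/1384212025 ± √857701474900145640801/1916042930154600625)/2 = 529/25, 135424/55368481
σ_max=√(529/25)=(23/5), σ_min=√(135424/55368481)=(368/7441) → κ = 93.0125
perturbation bound = 93.0125·1/292 = 0.3185


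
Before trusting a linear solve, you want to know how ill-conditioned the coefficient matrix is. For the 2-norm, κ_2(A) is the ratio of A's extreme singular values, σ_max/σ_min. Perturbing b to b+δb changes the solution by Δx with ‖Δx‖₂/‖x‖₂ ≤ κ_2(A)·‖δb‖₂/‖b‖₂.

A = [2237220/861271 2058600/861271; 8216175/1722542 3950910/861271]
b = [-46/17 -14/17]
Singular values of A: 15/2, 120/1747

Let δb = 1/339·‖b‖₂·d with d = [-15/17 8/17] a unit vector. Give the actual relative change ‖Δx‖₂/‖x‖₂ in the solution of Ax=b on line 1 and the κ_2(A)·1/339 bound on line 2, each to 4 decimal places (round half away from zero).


0.0042
0.3221

largest singular value 15/2, smallest 120/1747
κ = σ_max/σ_min = (15/2)/(120/1747) = 109.1875
worst-case relative error ≤ 109.1875 × 1/339 = 0.3221
solve Ax = b  →  x = [-20.2736 20.9006]
2-norm of b is 2.8284; of x, 29.1179
with δb = [-0.0074 0.0039], A·Δx = δb → ‖Δx‖ = 0.1215
realised ‖Δx‖/‖x‖ = 0.0042
so the bound overstates the realised error by a factor of ≈ 77.2105 (computed from the unrounded values)


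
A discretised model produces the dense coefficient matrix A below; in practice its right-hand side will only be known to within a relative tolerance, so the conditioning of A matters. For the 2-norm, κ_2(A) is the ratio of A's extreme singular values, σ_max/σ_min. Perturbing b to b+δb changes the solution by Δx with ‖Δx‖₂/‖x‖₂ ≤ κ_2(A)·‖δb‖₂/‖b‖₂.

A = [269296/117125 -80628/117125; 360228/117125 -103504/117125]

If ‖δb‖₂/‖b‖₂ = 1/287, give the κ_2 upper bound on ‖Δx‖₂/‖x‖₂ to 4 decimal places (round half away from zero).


0.6530

form AᵀA = [8091381904/548730625 -2359913472/548730625; -2359913472/548730625 688558096/548730625] with trace 14047904/877969 and determinant 6400/877969
eigenvalues of AᵀA: λ = (tr ± √(tr²−4·det))/2 = 16, 400/877969
so κ_2 = √(16 / (400/877969)) = 187.4000
bound on ‖Δx‖/‖x‖: κ·ε = 187.4000·1/287 = 0.6530
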